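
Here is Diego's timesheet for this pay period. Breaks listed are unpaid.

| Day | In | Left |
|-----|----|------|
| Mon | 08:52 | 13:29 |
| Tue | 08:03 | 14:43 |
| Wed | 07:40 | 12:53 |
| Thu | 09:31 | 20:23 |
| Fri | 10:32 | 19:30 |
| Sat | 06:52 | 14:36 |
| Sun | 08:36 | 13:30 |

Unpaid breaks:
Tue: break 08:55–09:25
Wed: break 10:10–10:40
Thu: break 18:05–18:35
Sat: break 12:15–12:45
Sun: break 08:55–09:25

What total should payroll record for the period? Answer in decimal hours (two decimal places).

Mon: 08:52–13:29 = 4 h 37 min
Tue: 08:03–14:43 = 6 h 40 min; less 30 min break → 6 h 10 min
Wed: 07:40–12:53 = 5 h 13 min; less 30 min break → 4 h 43 min
Thu: 09:31–20:23 = 10 h 52 min; less 30 min break → 10 h 22 min
Fri: 10:32–19:30 = 8 h 58 min
Sat: 06:52–14:36 = 7 h 44 min; less 30 min break → 7 h 14 min
Sun: 08:36–13:30 = 4 h 54 min; less 30 min break → 4 h 24 min
Total: 4 h 37 min + 6 h 10 min + 4 h 43 min + 10 h 22 min + 8 h 58 min + 7 h 14 min + 4 h 24 min = 46 h 28 min.

46.47 hours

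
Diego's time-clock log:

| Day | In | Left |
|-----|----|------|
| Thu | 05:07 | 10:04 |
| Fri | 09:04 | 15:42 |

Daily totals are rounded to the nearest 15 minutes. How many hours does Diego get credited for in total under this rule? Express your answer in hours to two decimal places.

Thu: 05:07–10:04 = 4 h 57 min → rounds to 5 h 0 min
Fri: 09:04–15:42 = 6 h 38 min → rounds to 6 h 45 min
Total credited: 11 h 45 min.

11.75 hours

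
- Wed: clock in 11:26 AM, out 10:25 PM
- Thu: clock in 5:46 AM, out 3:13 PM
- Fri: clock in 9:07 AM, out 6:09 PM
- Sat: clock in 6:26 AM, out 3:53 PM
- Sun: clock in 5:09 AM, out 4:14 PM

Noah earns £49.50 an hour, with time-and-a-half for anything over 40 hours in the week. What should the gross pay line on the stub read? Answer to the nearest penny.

£2722.50

Wed: 11:26 AM–10:25 PM = 10 h 59 min
Thu: 5:46 AM–3:13 PM = 9 h 27 min
Fri: 9:07 AM–6:09 PM = 9 h 2 min
Sat: 6:26 AM–3:53 PM = 9 h 27 min
Sun: 5:09 AM–4:14 PM = 11 h 5 min
Total worked: 50 h 0 min = 3000 min.
Regular 40 h 0 min = 2400 min at £49.50/h; overtime 10 h 0 min = 600 min at £74.25/h.
Pay = (2400 × £49.50 + 600 × £74.25) ÷ 60 = £2722.50.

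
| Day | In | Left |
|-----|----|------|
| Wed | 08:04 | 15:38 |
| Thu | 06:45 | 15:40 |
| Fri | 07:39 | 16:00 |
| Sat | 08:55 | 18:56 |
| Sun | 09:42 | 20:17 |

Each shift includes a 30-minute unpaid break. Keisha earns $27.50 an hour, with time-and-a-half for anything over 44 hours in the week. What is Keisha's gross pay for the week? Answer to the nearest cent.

$1180.67

Wed: 08:04–15:38 = 7 h 34 min; less 30 min break → 7 h 4 min
Thu: 06:45–15:40 = 8 h 55 min; less 30 min break → 8 h 25 min
Fri: 07:39–16:00 = 8 h 21 min; less 30 min break → 7 h 51 min
Sat: 08:55–18:56 = 10 h 1 min; less 30 min break → 9 h 31 min
Sun: 09:42–20:17 = 10 h 35 min; less 30 min break → 10 h 5 min
Total worked: 42 h 56 min = 2576 min.
Regular 42 h 56 min = 2576 min at $27.50/h; overtime 0 h 0 min = 0 min at $41.25/h.
Pay = (2576 × $27.50 + 0 × $41.25) ÷ 60 = $1180.67.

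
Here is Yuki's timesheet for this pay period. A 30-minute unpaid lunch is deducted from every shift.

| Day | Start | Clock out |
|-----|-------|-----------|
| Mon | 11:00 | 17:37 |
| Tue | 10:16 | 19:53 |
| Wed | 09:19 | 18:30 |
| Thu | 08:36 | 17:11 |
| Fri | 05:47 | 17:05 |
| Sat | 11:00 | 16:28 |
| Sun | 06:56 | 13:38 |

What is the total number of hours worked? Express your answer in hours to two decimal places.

53.97 hours

Mon: 11:00–17:37 = 6 h 37 min; less 30 min break → 6 h 7 min
Tue: 10:16–19:53 = 9 h 37 min; less 30 min break → 9 h 7 min
Wed: 09:19–18:30 = 9 h 11 min; less 30 min break → 8 h 41 min
Thu: 08:36–17:11 = 8 h 35 min; less 30 min break → 8 h 5 min
Fri: 05:47–17:05 = 11 h 18 min; less 30 min break → 10 h 48 min
Sat: 11:00–16:28 = 5 h 28 min; less 30 min break → 4 h 58 min
Sun: 06:56–13:38 = 6 h 42 min; less 30 min break → 6 h 12 min
Total: 6 h 7 min + 9 h 7 min + 8 h 41 min + 8 h 5 min + 10 h 48 min + 4 h 58 min + 6 h 12 min = 53 h 58 min.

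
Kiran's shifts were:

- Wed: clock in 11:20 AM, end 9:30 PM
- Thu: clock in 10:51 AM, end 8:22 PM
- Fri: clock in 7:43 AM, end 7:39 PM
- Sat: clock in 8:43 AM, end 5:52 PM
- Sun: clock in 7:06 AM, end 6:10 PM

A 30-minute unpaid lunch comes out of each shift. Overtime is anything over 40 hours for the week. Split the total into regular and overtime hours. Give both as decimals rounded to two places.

Wed: 11:20 AM–9:30 PM = 10 h 10 min; less 30 min break → 9 h 40 min
Thu: 10:51 AM–8:22 PM = 9 h 31 min; less 30 min break → 9 h 1 min
Fri: 7:43 AM–7:39 PM = 11 h 56 min; less 30 min break → 11 h 26 min
Sat: 8:43 AM–5:52 PM = 9 h 9 min; less 30 min break → 8 h 39 min
Sun: 7:06 AM–6:10 PM = 11 h 4 min; less 30 min break → 10 h 34 min
Total worked: 49 h 20 min = 49.33 h.
Threshold 40 h → overtime 9 h 20 min, regular 40 h 0 min.

Regular 40.00 hours, overtime 9.33 hours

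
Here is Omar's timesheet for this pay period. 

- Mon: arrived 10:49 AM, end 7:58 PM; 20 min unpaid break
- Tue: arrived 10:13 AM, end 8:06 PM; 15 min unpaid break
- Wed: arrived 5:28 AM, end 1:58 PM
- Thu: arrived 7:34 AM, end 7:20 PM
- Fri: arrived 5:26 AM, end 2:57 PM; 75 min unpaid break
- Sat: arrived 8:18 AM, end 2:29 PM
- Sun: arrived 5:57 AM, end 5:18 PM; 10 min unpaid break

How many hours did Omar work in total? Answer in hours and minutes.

Mon: 10:49 AM–7:58 PM = 9 h 9 min; less 20 min break → 8 h 49 min
Tue: 10:13 AM–8:06 PM = 9 h 53 min; less 15 min break → 9 h 38 min
Wed: 5:28 AM–1:58 PM = 8 h 30 min
Thu: 7:34 AM–7:20 PM = 11 h 46 min
Fri: 5:26 AM–2:57 PM = 9 h 31 min; less 75 min break → 8 h 16 min
Sat: 8:18 AM–2:29 PM = 6 h 11 min
Sun: 5:57 AM–5:18 PM = 11 h 21 min; less 10 min break → 11 h 11 min
Total: 8 h 49 min + 9 h 38 min + 8 h 30 min + 11 h 46 min + 8 h 16 min + 6 h 11 min + 11 h 11 min = 64 h 21 min.

64 h 21 min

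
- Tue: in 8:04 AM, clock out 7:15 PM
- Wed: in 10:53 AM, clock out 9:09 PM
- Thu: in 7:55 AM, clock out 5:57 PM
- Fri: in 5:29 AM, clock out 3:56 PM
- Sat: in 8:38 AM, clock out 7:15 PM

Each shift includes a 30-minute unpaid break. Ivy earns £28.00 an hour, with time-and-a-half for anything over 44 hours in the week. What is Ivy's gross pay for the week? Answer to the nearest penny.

£1486.10

Tue: 8:04 AM–7:15 PM = 11 h 11 min; less 30 min break → 10 h 41 min
Wed: 10:53 AM–9:09 PM = 10 h 16 min; less 30 min break → 9 h 46 min
Thu: 7:55 AM–5:57 PM = 10 h 2 min; less 30 min break → 9 h 32 min
Fri: 5:29 AM–3:56 PM = 10 h 27 min; less 30 min break → 9 h 57 min
Sat: 8:38 AM–7:15 PM = 10 h 37 min; less 30 min break → 10 h 7 min
Total worked: 50 h 3 min = 3003 min.
Regular 44 h 0 min = 2640 min at £28.00/h; overtime 6 h 3 min = 363 min at £42.00/h.
Pay = (2640 × £28.00 + 363 × £42.00) ÷ 60 = £1486.10.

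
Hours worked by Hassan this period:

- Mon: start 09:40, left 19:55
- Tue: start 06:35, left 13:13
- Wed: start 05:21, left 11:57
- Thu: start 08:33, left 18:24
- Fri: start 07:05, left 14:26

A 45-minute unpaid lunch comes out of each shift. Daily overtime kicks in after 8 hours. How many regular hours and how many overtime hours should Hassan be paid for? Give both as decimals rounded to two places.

Mon: 09:40–19:55 = 10 h 15 min; less 45 min break → 9 h 30 min
Tue: 06:35–13:13 = 6 h 38 min; less 45 min break → 5 h 53 min
Wed: 05:21–11:57 = 6 h 36 min; less 45 min break → 5 h 51 min
Thu: 08:33–18:24 = 9 h 51 min; less 45 min break → 9 h 6 min
Fri: 07:05–14:26 = 7 h 21 min; less 45 min break → 6 h 36 min
Mon reg 8 h 0 min / OT 1 h 30 min; Tue reg 5 h 53 min / OT 0 h 0 min; Wed reg 5 h 51 min / OT 0 h 0 min; Thu reg 8 h 0 min / OT 1 h 6 min; Fri reg 6 h 36 min / OT 0 h 0 min.
Totals: regular 34 h 20 min, overtime 2 h 36 min.

Regular 34.33 hours, overtime 2.60 hours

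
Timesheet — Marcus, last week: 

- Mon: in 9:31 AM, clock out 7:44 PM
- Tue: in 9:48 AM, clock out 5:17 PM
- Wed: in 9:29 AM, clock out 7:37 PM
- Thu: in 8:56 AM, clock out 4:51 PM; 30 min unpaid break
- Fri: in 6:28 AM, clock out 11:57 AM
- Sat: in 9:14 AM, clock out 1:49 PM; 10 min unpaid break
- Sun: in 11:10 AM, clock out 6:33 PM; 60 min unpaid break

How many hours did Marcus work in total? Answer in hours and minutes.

Mon: 9:31 AM–7:44 PM = 10 h 13 min
Tue: 9:48 AM–5:17 PM = 7 h 29 min
Wed: 9:29 AM–7:37 PM = 10 h 8 min
Thu: 8:56 AM–4:51 PM = 7 h 55 min; less 30 min break → 7 h 25 min
Fri: 6:28 AM–11:57 AM = 5 h 29 min
Sat: 9:14 AM–1:49 PM = 4 h 35 min; less 10 min break → 4 h 25 min
Sun: 11:10 AM–6:33 PM = 7 h 23 min; less 60 min break → 6 h 23 min
Total: 10 h 13 min + 7 h 29 min + 10 h 8 min + 7 h 25 min + 5 h 29 min + 4 h 25 min + 6 h 23 min = 51 h 32 min.

51 h 32 min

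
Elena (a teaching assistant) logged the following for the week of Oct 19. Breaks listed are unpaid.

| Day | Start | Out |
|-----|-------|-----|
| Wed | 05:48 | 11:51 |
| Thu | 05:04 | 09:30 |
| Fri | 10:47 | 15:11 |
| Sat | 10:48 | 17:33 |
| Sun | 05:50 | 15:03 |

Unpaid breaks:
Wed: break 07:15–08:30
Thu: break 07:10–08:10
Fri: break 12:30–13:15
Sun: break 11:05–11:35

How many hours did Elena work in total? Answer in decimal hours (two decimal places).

27.35 hours

Wed: 05:48–11:51 = 6 h 3 min; less 75 min break → 4 h 48 min
Thu: 05:04–09:30 = 4 h 26 min; less 60 min break → 3 h 26 min
Fri: 10:47–15:11 = 4 h 24 min; less 45 min break → 3 h 39 min
Sat: 10:48–17:33 = 6 h 45 min
Sun: 05:50–15:03 = 9 h 13 min; less 30 min break → 8 h 43 min
Total: 4 h 48 min + 3 h 26 min + 3 h 39 min + 6 h 45 min + 8 h 43 min = 27 h 21 min.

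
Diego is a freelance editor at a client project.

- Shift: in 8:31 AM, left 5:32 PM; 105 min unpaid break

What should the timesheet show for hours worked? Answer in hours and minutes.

7 h 16 min

Shift: 8:31 AM–5:32 PM = 9 h 1 min; less 105 min break → 7 h 16 min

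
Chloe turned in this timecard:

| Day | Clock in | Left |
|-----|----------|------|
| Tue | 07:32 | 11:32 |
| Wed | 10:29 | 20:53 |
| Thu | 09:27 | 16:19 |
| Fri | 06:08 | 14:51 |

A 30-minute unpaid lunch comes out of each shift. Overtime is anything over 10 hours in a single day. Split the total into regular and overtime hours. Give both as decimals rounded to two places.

Tue: 07:32–11:32 = 4 h 0 min; less 30 min break → 3 h 30 min
Wed: 10:29–20:53 = 10 h 24 min; less 30 min break → 9 h 54 min
Thu: 09:27–16:19 = 6 h 52 min; less 30 min break → 6 h 22 min
Fri: 06:08–14:51 = 8 h 43 min; less 30 min break → 8 h 13 min
Tue reg 3 h 30 min / OT 0 h 0 min; Wed reg 9 h 54 min / OT 0 h 0 min; Thu reg 6 h 22 min / OT 0 h 0 min; Fri reg 8 h 13 min / OT 0 h 0 min.
Totals: regular 27 h 59 min, overtime 0 h 0 min.

Regular 27.98 hours, overtime 0.00 hours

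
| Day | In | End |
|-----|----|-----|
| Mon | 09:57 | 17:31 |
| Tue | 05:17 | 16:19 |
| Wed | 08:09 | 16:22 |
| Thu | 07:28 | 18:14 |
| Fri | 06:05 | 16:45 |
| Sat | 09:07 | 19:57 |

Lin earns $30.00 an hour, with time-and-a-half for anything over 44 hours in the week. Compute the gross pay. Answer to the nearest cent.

$1998.75

Mon: 09:57–17:31 = 7 h 34 min
Tue: 05:17–16:19 = 11 h 2 min
Wed: 08:09–16:22 = 8 h 13 min
Thu: 07:28–18:14 = 10 h 46 min
Fri: 06:05–16:45 = 10 h 40 min
Sat: 09:07–19:57 = 10 h 50 min
Total worked: 59 h 5 min = 3545 min.
Regular 44 h 0 min = 2640 min at $30.00/h; overtime 15 h 5 min = 905 min at $45.00/h.
Pay = (2640 × $30.00 + 905 × $45.00) ÷ 60 = $1998.75.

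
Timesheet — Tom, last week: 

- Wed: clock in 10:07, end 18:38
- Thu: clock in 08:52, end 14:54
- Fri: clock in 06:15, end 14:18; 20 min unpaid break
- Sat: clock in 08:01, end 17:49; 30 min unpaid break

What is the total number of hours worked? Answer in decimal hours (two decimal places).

31.57 hours

Wed: 10:07–18:38 = 8 h 31 min
Thu: 08:52–14:54 = 6 h 2 min
Fri: 06:15–14:18 = 8 h 3 min; less 20 min break → 7 h 43 min
Sat: 08:01–17:49 = 9 h 48 min; less 30 min break → 9 h 18 min
Total: 8 h 31 min + 6 h 2 min + 7 h 43 min + 9 h 18 min = 31 h 34 min.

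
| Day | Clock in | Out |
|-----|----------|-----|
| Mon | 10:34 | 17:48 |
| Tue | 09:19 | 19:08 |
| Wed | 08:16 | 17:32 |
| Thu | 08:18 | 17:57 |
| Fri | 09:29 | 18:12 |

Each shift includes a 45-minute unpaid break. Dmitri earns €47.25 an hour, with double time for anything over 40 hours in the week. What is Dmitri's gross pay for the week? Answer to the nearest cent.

€1978.20

Mon: 10:34–17:48 = 7 h 14 min; less 45 min break → 6 h 29 min
Tue: 09:19–19:08 = 9 h 49 min; less 45 min break → 9 h 4 min
Wed: 08:16–17:32 = 9 h 16 min; less 45 min break → 8 h 31 min
Thu: 08:18–17:57 = 9 h 39 min; less 45 min break → 8 h 54 min
Fri: 09:29–18:12 = 8 h 43 min; less 45 min break → 7 h 58 min
Total worked: 40 h 56 min = 2456 min.
Regular 40 h 0 min = 2400 min at €47.25/h; overtime 0 h 56 min = 56 min at €94.50/h.
Pay = (2400 × €47.25 + 56 × €94.50) ÷ 60 = €1978.20.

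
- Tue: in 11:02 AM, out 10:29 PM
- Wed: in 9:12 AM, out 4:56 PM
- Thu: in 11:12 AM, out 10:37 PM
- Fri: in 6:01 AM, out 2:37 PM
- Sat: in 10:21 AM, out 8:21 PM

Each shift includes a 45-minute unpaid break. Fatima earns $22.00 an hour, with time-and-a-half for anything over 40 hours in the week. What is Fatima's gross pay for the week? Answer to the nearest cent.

Tue: 11:02 AM–10:29 PM = 11 h 27 min; less 45 min break → 10 h 42 min
Wed: 9:12 AM–4:56 PM = 7 h 44 min; less 45 min break → 6 h 59 min
Thu: 11:12 AM–10:37 PM = 11 h 25 min; less 45 min break → 10 h 40 min
Fri: 6:01 AM–2:37 PM = 8 h 36 min; less 45 min break → 7 h 51 min
Sat: 10:21 AM–8:21 PM = 10 h 0 min; less 45 min break → 9 h 15 min
Total worked: 45 h 27 min = 2727 min.
Regular 40 h 0 min = 2400 min at $22.00/h; overtime 5 h 27 min = 327 min at $33.00/h.
Pay = (2400 × $22.00 + 327 × $33.00) ÷ 60 = $1059.85.

$1059.85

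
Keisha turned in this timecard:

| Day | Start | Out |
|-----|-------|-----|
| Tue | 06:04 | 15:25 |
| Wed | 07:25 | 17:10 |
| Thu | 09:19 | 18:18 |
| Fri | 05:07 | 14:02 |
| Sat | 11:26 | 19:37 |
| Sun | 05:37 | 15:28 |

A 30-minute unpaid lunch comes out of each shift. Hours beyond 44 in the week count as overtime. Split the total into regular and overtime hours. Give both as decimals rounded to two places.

Tue: 06:04–15:25 = 9 h 21 min; less 30 min break → 8 h 51 min
Wed: 07:25–17:10 = 9 h 45 min; less 30 min break → 9 h 15 min
Thu: 09:19–18:18 = 8 h 59 min; less 30 min break → 8 h 29 min
Fri: 05:07–14:02 = 8 h 55 min; less 30 min break → 8 h 25 min
Sat: 11:26–19:37 = 8 h 11 min; less 30 min break → 7 h 41 min
Sun: 05:37–15:28 = 9 h 51 min; less 30 min break → 9 h 21 min
Total worked: 52 h 2 min = 52.03 h.
Threshold 44 h → overtime 8 h 2 min, regular 44 h 0 min.

Regular 44.00 hours, overtime 8.03 hours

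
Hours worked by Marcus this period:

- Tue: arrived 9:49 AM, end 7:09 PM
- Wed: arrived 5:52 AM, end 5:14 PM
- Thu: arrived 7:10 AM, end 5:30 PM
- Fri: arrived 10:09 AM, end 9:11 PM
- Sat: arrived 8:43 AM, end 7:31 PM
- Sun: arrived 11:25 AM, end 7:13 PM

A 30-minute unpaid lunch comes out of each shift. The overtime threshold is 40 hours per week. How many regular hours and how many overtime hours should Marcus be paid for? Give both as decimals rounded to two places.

Regular 40.00 hours, overtime 17.67 hours

Tue: 9:49 AM–7:09 PM = 9 h 20 min; less 30 min break → 8 h 50 min
Wed: 5:52 AM–5:14 PM = 11 h 22 min; less 30 min break → 10 h 52 min
Thu: 7:10 AM–5:30 PM = 10 h 20 min; less 30 min break → 9 h 50 min
Fri: 10:09 AM–9:11 PM = 11 h 2 min; less 30 min break → 10 h 32 min
Sat: 8:43 AM–7:31 PM = 10 h 48 min; less 30 min break → 10 h 18 min
Sun: 11:25 AM–7:13 PM = 7 h 48 min; less 30 min break → 7 h 18 min
Total worked: 57 h 40 min = 57.67 h.
Threshold 40 h → overtime 17 h 40 min, regular 40 h 0 min.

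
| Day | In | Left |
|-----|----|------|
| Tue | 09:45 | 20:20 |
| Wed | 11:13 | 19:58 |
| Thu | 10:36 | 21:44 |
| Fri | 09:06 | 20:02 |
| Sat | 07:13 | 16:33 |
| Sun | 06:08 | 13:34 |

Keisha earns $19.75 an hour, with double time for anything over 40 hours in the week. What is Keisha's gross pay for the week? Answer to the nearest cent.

$1507.58

Tue: 09:45–20:20 = 10 h 35 min
Wed: 11:13–19:58 = 8 h 45 min
Thu: 10:36–21:44 = 11 h 8 min
Fri: 09:06–20:02 = 10 h 56 min
Sat: 07:13–16:33 = 9 h 20 min
Sun: 06:08–13:34 = 7 h 26 min
Total worked: 58 h 10 min = 3490 min.
Regular 40 h 0 min = 2400 min at $19.75/h; overtime 18 h 10 min = 1090 min at $39.50/h.
Pay = (2400 × $19.75 + 1090 × $39.50) ÷ 60 = $1507.58.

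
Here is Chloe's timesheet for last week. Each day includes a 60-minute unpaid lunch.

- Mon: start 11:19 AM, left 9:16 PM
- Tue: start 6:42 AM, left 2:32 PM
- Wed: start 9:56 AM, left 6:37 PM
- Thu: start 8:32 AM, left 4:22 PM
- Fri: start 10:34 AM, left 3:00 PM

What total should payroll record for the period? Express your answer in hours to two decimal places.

33.73 hours

Mon: 11:19 AM–9:16 PM = 9 h 57 min; less 60 min break → 8 h 57 min
Tue: 6:42 AM–2:32 PM = 7 h 50 min; less 60 min break → 6 h 50 min
Wed: 9:56 AM–6:37 PM = 8 h 41 min; less 60 min break → 7 h 41 min
Thu: 8:32 AM–4:22 PM = 7 h 50 min; less 60 min break → 6 h 50 min
Fri: 10:34 AM–3:00 PM = 4 h 26 min; less 60 min break → 3 h 26 min
Total: 8 h 57 min + 6 h 50 min + 7 h 41 min + 6 h 50 min + 3 h 26 min = 33 h 44 min.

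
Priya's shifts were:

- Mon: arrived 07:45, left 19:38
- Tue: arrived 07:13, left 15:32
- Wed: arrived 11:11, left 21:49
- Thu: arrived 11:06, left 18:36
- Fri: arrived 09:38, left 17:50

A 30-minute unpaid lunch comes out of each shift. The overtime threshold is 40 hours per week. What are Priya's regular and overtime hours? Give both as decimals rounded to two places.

Mon: 07:45–19:38 = 11 h 53 min; less 30 min break → 11 h 23 min
Tue: 07:13–15:32 = 8 h 19 min; less 30 min break → 7 h 49 min
Wed: 11:11–21:49 = 10 h 38 min; less 30 min break → 10 h 8 min
Thu: 11:06–18:36 = 7 h 30 min; less 30 min break → 7 h 0 min
Fri: 09:38–17:50 = 8 h 12 min; less 30 min break → 7 h 42 min
Total worked: 44 h 2 min = 44.03 h.
Threshold 40 h → overtime 4 h 2 min, regular 40 h 0 min.

Regular 40.00 hours, overtime 4.03 hours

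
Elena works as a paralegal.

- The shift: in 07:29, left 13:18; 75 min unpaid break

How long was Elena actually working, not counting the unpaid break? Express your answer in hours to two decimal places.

The shift: 07:29–13:18 = 5 h 49 min; less 75 min break → 4 h 34 min

4.57 hours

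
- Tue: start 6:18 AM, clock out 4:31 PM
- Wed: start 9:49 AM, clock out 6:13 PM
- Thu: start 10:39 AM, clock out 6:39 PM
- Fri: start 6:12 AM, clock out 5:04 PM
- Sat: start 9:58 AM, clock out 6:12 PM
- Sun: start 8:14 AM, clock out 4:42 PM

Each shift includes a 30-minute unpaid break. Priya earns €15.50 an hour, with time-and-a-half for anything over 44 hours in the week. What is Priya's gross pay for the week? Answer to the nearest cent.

€849.01

Tue: 6:18 AM–4:31 PM = 10 h 13 min; less 30 min break → 9 h 43 min
Wed: 9:49 AM–6:13 PM = 8 h 24 min; less 30 min break → 7 h 54 min
Thu: 10:39 AM–6:39 PM = 8 h 0 min; less 30 min break → 7 h 30 min
Fri: 6:12 AM–5:04 PM = 10 h 52 min; less 30 min break → 10 h 22 min
Sat: 9:58 AM–6:12 PM = 8 h 14 min; less 30 min break → 7 h 44 min
Sun: 8:14 AM–4:42 PM = 8 h 28 min; less 30 min break → 7 h 58 min
Total worked: 51 h 11 min = 3071 min.
Regular 44 h 0 min = 2640 min at €15.50/h; overtime 7 h 11 min = 431 min at €23.25/h.
Pay = (2640 × €15.50 + 431 × €23.25) ÷ 60 = €849.01.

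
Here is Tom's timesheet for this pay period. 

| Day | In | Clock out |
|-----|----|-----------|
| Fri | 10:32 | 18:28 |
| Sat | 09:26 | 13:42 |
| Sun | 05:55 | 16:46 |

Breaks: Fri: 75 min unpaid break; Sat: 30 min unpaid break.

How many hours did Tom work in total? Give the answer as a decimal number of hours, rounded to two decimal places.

21.30 hours

Fri: 10:32–18:28 = 7 h 56 min; less 75 min break → 6 h 41 min
Sat: 09:26–13:42 = 4 h 16 min; less 30 min break → 3 h 46 min
Sun: 05:55–16:46 = 10 h 51 min
Total: 6 h 41 min + 3 h 46 min + 10 h 51 min = 21 h 18 min.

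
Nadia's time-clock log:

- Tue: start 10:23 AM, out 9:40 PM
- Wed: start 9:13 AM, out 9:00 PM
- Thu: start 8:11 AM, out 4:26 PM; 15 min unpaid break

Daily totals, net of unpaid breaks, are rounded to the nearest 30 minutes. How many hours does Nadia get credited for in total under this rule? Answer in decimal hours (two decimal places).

31.50 hours

Tue: 10:23 AM–9:40 PM = 11 h 17 min → rounds to 11 h 30 min
Wed: 9:13 AM–9:00 PM = 11 h 47 min → rounds to 12 h 0 min
Thu: 8:11 AM–4:26 PM = 8 h 15 min − 15 min = 8 h 0 min → rounds to 8 h 0 min
Total credited: 31 h 30 min.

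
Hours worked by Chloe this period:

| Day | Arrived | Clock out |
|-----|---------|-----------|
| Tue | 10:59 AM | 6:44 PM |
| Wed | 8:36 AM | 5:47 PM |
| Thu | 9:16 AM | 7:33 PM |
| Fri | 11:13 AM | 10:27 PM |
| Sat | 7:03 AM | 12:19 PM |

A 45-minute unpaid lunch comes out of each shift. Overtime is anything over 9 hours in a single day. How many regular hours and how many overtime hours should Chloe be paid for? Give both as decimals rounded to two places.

Regular 37.95 hours, overtime 2.02 hours

Tue: 10:59 AM–6:44 PM = 7 h 45 min; less 45 min break → 7 h 0 min
Wed: 8:36 AM–5:47 PM = 9 h 11 min; less 45 min break → 8 h 26 min
Thu: 9:16 AM–7:33 PM = 10 h 17 min; less 45 min break → 9 h 32 min
Fri: 11:13 AM–10:27 PM = 11 h 14 min; less 45 min break → 10 h 29 min
Sat: 7:03 AM–12:19 PM = 5 h 16 min; less 45 min break → 4 h 31 min
Tue reg 7 h 0 min / OT 0 h 0 min; Wed reg 8 h 26 min / OT 0 h 0 min; Thu reg 9 h 0 min / OT 0 h 32 min; Fri reg 9 h 0 min / OT 1 h 29 min; Sat reg 4 h 31 min / OT 0 h 0 min.
Totals: regular 37 h 57 min, overtime 2 h 1 min.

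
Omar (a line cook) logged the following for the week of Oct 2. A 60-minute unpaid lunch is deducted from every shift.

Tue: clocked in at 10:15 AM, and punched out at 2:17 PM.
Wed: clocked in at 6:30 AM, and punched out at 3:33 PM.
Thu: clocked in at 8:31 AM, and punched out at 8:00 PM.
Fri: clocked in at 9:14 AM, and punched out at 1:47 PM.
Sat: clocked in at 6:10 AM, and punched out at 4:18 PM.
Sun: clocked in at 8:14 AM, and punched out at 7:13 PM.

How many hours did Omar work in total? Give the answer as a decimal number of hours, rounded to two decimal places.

44.23 hours

Tue: 10:15 AM–2:17 PM = 4 h 2 min; less 60 min break → 3 h 2 min
Wed: 6:30 AM–3:33 PM = 9 h 3 min; less 60 min break → 8 h 3 min
Thu: 8:31 AM–8:00 PM = 11 h 29 min; less 60 min break → 10 h 29 min
Fri: 9:14 AM–1:47 PM = 4 h 33 min; less 60 min break → 3 h 33 min
Sat: 6:10 AM–4:18 PM = 10 h 8 min; less 60 min break → 9 h 8 min
Sun: 8:14 AM–7:13 PM = 10 h 59 min; less 60 min break → 9 h 59 min
Total: 3 h 2 min + 8 h 3 min + 10 h 29 min + 3 h 33 min + 9 h 8 min + 9 h 59 min = 44 h 14 min.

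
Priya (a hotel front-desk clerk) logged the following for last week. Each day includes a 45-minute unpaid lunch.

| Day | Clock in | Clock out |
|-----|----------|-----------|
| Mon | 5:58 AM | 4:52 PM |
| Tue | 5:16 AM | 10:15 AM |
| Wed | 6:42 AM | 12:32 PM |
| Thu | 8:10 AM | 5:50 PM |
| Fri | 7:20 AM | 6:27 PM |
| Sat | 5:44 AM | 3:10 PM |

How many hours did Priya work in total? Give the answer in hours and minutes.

Mon: 5:58 AM–4:52 PM = 10 h 54 min; less 45 min break → 10 h 9 min
Tue: 5:16 AM–10:15 AM = 4 h 59 min; less 45 min break → 4 h 14 min
Wed: 6:42 AM–12:32 PM = 5 h 50 min; less 45 min break → 5 h 5 min
Thu: 8:10 AM–5:50 PM = 9 h 40 min; less 45 min break → 8 h 55 min
Fri: 7:20 AM–6:27 PM = 11 h 7 min; less 45 min break → 10 h 22 min
Sat: 5:44 AM–3:10 PM = 9 h 26 min; less 45 min break → 8 h 41 min
Total: 10 h 9 min + 4 h 14 min + 5 h 5 min + 8 h 55 min + 10 h 22 min + 8 h 41 min = 47 h 26 min.

47 h 26 min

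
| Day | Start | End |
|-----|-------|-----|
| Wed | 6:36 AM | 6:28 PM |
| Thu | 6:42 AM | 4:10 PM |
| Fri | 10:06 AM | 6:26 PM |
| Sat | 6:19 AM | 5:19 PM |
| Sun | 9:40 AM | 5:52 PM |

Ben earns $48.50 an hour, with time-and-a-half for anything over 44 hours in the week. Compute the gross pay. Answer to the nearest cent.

$2488.05

Wed: 6:36 AM–6:28 PM = 11 h 52 min
Thu: 6:42 AM–4:10 PM = 9 h 28 min
Fri: 10:06 AM–6:26 PM = 8 h 20 min
Sat: 6:19 AM–5:19 PM = 11 h 0 min
Sun: 9:40 AM–5:52 PM = 8 h 12 min
Total worked: 48 h 52 min = 2932 min.
Regular 44 h 0 min = 2640 min at $48.50/h; overtime 4 h 52 min = 292 min at $72.75/h.
Pay = (2640 × $48.50 + 292 × $72.75) ÷ 60 = $2488.05.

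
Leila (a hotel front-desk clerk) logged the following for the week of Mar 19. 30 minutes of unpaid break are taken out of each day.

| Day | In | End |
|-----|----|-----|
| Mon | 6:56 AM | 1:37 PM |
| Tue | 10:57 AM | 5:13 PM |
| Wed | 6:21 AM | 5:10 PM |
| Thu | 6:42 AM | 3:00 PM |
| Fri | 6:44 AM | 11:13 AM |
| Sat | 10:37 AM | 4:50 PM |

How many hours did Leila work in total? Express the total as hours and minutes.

39 h 46 min

Mon: 6:56 AM–1:37 PM = 6 h 41 min; less 30 min break → 6 h 11 min
Tue: 10:57 AM–5:13 PM = 6 h 16 min; less 30 min break → 5 h 46 min
Wed: 6:21 AM–5:10 PM = 10 h 49 min; less 30 min break → 10 h 19 min
Thu: 6:42 AM–3:00 PM = 8 h 18 min; less 30 min break → 7 h 48 min
Fri: 6:44 AM–11:13 AM = 4 h 29 min; less 30 min break → 3 h 59 min
Sat: 10:37 AM–4:50 PM = 6 h 13 min; less 30 min break → 5 h 43 min
Total: 6 h 11 min + 5 h 46 min + 10 h 19 min + 7 h 48 min + 3 h 59 min + 5 h 43 min = 39 h 46 min.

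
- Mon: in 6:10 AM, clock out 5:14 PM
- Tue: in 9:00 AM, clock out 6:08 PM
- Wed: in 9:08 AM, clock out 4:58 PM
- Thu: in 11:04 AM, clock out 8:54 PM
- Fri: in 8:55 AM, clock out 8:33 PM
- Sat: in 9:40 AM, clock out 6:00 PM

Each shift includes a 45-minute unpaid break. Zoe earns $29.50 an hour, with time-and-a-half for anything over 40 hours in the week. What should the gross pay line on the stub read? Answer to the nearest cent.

Mon: 6:10 AM–5:14 PM = 11 h 4 min; less 45 min break → 10 h 19 min
Tue: 9:00 AM–6:08 PM = 9 h 8 min; less 45 min break → 8 h 23 min
Wed: 9:08 AM–4:58 PM = 7 h 50 min; less 45 min break → 7 h 5 min
Thu: 11:04 AM–8:54 PM = 9 h 50 min; less 45 min break → 9 h 5 min
Fri: 8:55 AM–8:33 PM = 11 h 38 min; less 45 min break → 10 h 53 min
Sat: 9:40 AM–6:00 PM = 8 h 20 min; less 45 min break → 7 h 35 min
Total worked: 53 h 20 min = 3200 min.
Regular 40 h 0 min = 2400 min at $29.50/h; overtime 13 h 20 min = 800 min at $44.25/h.
Pay = (2400 × $29.50 + 800 × $44.25) ÷ 60 = $1770.00.

$1770.00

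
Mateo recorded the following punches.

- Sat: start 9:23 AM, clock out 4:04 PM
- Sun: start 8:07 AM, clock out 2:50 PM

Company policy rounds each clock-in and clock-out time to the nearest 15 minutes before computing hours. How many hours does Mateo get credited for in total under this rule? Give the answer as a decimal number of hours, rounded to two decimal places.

13.25 hours

Sat: in 9:23 AM→9:30 AM, out 4:04 PM→4:00 PM; 6 h 30 min
Sun: in 8:07 AM→8:00 AM, out 2:50 PM→2:45 PM; 6 h 45 min
Total credited: 13 h 15 min.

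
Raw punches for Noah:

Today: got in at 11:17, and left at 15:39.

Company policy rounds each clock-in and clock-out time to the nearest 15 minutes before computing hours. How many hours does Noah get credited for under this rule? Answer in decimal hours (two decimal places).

4.50 hours

Today: in 11:17→11:15, out 15:39→15:45; 4 h 30 min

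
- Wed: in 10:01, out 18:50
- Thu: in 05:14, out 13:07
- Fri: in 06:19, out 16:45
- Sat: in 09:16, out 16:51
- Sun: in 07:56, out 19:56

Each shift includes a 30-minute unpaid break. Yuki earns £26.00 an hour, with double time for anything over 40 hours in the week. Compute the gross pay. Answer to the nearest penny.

Wed: 10:01–18:50 = 8 h 49 min; less 30 min break → 8 h 19 min
Thu: 05:14–13:07 = 7 h 53 min; less 30 min break → 7 h 23 min
Fri: 06:19–16:45 = 10 h 26 min; less 30 min break → 9 h 56 min
Sat: 09:16–16:51 = 7 h 35 min; less 30 min break → 7 h 5 min
Sun: 07:56–19:56 = 12 h 0 min; less 30 min break → 11 h 30 min
Total worked: 44 h 13 min = 2653 min.
Regular 40 h 0 min = 2400 min at £26.00/h; overtime 4 h 13 min = 253 min at £52.00/h.
Pay = (2400 × £26.00 + 253 × £52.00) ÷ 60 = £1259.27.

£1259.27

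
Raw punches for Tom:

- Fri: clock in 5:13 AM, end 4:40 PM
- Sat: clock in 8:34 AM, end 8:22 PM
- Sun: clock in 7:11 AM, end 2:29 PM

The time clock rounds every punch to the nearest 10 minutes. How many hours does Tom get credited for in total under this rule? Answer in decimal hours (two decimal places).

30.67 hours

Fri: in 5:13 AM→5:10 AM, out 4:40 PM→4:40 PM; 11 h 30 min
Sat: in 8:34 AM→8:30 AM, out 8:22 PM→8:20 PM; 11 h 50 min
Sun: in 7:11 AM→7:10 AM, out 2:29 PM→2:30 PM; 7 h 20 min
Total credited: 30 h 40 min.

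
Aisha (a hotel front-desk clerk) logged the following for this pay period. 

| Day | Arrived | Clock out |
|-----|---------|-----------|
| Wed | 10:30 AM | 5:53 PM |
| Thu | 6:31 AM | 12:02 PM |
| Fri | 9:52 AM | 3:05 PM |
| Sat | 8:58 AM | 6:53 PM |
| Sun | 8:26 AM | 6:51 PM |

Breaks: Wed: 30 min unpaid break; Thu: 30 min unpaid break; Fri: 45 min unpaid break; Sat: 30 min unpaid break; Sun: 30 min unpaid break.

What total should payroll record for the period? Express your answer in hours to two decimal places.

35.70 hours

Wed: 10:30 AM–5:53 PM = 7 h 23 min; less 30 min break → 6 h 53 min
Thu: 6:31 AM–12:02 PM = 5 h 31 min; less 30 min break → 5 h 1 min
Fri: 9:52 AM–3:05 PM = 5 h 13 min; less 45 min break → 4 h 28 min
Sat: 8:58 AM–6:53 PM = 9 h 55 min; less 30 min break → 9 h 25 min
Sun: 8:26 AM–6:51 PM = 10 h 25 min; less 30 min break → 9 h 55 min
Total: 6 h 53 min + 5 h 1 min + 4 h 28 min + 9 h 25 min + 9 h 55 min = 35 h 42 min.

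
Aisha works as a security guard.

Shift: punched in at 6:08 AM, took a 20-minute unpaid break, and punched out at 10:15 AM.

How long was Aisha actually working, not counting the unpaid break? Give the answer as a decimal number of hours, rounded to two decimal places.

Shift: 6:08 AM–10:15 AM = 4 h 7 min; less 20 min break → 3 h 47 min

3.78 hours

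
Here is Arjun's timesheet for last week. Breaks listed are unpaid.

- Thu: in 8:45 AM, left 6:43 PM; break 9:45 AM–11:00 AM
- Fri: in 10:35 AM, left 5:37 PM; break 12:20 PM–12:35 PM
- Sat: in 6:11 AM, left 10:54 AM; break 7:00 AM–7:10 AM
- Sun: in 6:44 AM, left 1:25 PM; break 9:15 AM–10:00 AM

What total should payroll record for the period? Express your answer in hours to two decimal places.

Thu: 8:45 AM–6:43 PM = 9 h 58 min; less 75 min break → 8 h 43 min
Fri: 10:35 AM–5:37 PM = 7 h 2 min; less 15 min break → 6 h 47 min
Sat: 6:11 AM–10:54 AM = 4 h 43 min; less 10 min break → 4 h 33 min
Sun: 6:44 AM–1:25 PM = 6 h 41 min; less 45 min break → 5 h 56 min
Total: 8 h 43 min + 6 h 47 min + 4 h 33 min + 5 h 56 min = 25 h 59 min.

25.98 hours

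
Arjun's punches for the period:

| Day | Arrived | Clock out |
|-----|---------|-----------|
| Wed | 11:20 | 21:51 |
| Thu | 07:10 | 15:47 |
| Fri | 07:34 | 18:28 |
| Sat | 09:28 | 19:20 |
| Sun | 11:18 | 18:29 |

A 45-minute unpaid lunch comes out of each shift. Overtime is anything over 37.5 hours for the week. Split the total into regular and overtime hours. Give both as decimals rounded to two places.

Regular 37.50 hours, overtime 5.83 hours

Wed: 11:20–21:51 = 10 h 31 min; less 45 min break → 9 h 46 min
Thu: 07:10–15:47 = 8 h 37 min; less 45 min break → 7 h 52 min
Fri: 07:34–18:28 = 10 h 54 min; less 45 min break → 10 h 9 min
Sat: 09:28–19:20 = 9 h 52 min; less 45 min break → 9 h 7 min
Sun: 11:18–18:29 = 7 h 11 min; less 45 min break → 6 h 26 min
Total worked: 43 h 20 min = 43.33 h.
Threshold 37.5 h → overtime 5 h 50 min, regular 37 h 30 min.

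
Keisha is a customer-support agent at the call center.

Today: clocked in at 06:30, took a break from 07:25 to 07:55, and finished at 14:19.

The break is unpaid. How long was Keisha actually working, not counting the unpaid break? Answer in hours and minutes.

7 h 19 min

Today: 06:30–14:19 = 7 h 49 min; less 30 min break → 7 h 19 min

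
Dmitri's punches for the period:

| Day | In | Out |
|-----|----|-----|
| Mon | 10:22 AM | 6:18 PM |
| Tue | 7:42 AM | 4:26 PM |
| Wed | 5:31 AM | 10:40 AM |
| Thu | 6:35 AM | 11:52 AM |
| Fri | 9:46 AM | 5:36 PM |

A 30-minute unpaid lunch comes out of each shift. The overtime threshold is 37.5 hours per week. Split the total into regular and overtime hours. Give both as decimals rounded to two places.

Mon: 10:22 AM–6:18 PM = 7 h 56 min; less 30 min break → 7 h 26 min
Tue: 7:42 AM–4:26 PM = 8 h 44 min; less 30 min break → 8 h 14 min
Wed: 5:31 AM–10:40 AM = 5 h 9 min; less 30 min break → 4 h 39 min
Thu: 6:35 AM–11:52 AM = 5 h 17 min; less 30 min break → 4 h 47 min
Fri: 9:46 AM–5:36 PM = 7 h 50 min; less 30 min break → 7 h 20 min
Total worked: 32 h 26 min = 32.43 h.
Threshold 37.5 h → overtime 0 h 0 min, regular 32 h 26 min.

Regular 32.43 hours, overtime 0.00 hours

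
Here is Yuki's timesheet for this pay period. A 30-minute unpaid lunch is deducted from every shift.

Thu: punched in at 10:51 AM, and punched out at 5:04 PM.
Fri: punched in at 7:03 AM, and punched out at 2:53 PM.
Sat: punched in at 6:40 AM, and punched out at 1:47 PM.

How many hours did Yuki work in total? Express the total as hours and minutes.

19 h 40 min

Thu: 10:51 AM–5:04 PM = 6 h 13 min; less 30 min break → 5 h 43 min
Fri: 7:03 AM–2:53 PM = 7 h 50 min; less 30 min break → 7 h 20 min
Sat: 6:40 AM–1:47 PM = 7 h 7 min; less 30 min break → 6 h 37 min
Total: 5 h 43 min + 7 h 20 min + 6 h 37 min = 19 h 40 min.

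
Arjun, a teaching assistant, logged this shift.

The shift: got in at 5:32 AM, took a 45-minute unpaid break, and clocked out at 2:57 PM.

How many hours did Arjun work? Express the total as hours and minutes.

The shift: 5:32 AM–2:57 PM = 9 h 25 min; less 45 min break → 8 h 40 min

8 h 40 min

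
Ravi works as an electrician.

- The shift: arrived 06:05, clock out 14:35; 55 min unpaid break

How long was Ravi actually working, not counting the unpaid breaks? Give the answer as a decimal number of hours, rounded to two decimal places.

The shift: 06:05–14:35 = 8 h 30 min; less 55 min break → 7 h 35 min

7.58 hours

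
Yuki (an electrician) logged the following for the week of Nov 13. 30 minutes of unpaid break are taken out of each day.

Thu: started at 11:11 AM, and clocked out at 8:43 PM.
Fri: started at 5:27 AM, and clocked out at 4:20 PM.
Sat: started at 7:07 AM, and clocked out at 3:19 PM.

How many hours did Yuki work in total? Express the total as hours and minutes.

27 h 7 min

Thu: 11:11 AM–8:43 PM = 9 h 32 min; less 30 min break → 9 h 2 min
Fri: 5:27 AM–4:20 PM = 10 h 53 min; less 30 min break → 10 h 23 min
Sat: 7:07 AM–3:19 PM = 8 h 12 min; less 30 min break → 7 h 42 min
Total: 9 h 2 min + 10 h 23 min + 7 h 42 min = 27 h 7 min.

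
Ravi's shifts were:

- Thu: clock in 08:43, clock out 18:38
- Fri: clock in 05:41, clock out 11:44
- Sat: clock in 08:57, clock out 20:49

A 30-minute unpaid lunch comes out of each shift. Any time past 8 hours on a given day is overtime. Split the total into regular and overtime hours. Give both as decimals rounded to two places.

Thu: 08:43–18:38 = 9 h 55 min; less 30 min break → 9 h 25 min
Fri: 05:41–11:44 = 6 h 3 min; less 30 min break → 5 h 33 min
Sat: 08:57–20:49 = 11 h 52 min; less 30 min break → 11 h 22 min
Thu reg 8 h 0 min / OT 1 h 25 min; Fri reg 5 h 33 min / OT 0 h 0 min; Sat reg 8 h 0 min / OT 3 h 22 min.
Totals: regular 21 h 33 min, overtime 4 h 47 min.

Regular 21.55 hours, overtime 4.78 hours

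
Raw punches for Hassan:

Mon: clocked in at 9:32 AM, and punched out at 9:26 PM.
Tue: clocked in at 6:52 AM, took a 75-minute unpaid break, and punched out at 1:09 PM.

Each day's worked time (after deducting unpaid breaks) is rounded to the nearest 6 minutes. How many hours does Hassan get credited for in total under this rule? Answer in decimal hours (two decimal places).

16.90 hours

Mon: 9:32 AM–9:26 PM = 11 h 54 min → rounds to 11 h 54 min
Tue: 6:52 AM–1:09 PM = 6 h 17 min − 75 min = 5 h 2 min → rounds to 5 h 0 min
Total credited: 16 h 54 min.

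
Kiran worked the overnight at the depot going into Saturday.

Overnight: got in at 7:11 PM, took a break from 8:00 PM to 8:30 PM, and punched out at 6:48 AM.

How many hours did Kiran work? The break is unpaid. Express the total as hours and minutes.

11 h 7 min

Overnight: 7:11 PM → midnight = 4 h 49 min; midnight → 6:48 AM = 6 h 48 min; span 11 h 37 min; less 30 min break → 11 h 7 min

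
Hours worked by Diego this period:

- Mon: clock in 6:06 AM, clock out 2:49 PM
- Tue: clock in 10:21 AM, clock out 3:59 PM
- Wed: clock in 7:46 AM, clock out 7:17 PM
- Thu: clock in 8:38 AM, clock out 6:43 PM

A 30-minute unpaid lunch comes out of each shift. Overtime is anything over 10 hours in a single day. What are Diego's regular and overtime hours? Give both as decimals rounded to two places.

Mon: 6:06 AM–2:49 PM = 8 h 43 min; less 30 min break → 8 h 13 min
Tue: 10:21 AM–3:59 PM = 5 h 38 min; less 30 min break → 5 h 8 min
Wed: 7:46 AM–7:17 PM = 11 h 31 min; less 30 min break → 11 h 1 min
Thu: 8:38 AM–6:43 PM = 10 h 5 min; less 30 min break → 9 h 35 min
Mon reg 8 h 13 min / OT 0 h 0 min; Tue reg 5 h 8 min / OT 0 h 0 min; Wed reg 10 h 0 min / OT 1 h 1 min; Thu reg 9 h 35 min / OT 0 h 0 min.
Totals: regular 32 h 56 min, overtime 1 h 1 min.

Regular 32.93 hours, overtime 1.02 hours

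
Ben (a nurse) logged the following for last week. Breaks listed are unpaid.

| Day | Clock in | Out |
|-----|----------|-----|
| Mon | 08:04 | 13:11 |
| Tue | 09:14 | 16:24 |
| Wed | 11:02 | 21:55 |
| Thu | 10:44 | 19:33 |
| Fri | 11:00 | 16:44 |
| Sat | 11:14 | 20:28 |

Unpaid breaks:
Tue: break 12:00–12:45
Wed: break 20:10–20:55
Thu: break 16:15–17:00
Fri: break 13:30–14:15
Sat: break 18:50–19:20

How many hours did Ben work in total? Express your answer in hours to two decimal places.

Mon: 08:04–13:11 = 5 h 7 min
Tue: 09:14–16:24 = 7 h 10 min; less 45 min break → 6 h 25 min
Wed: 11:02–21:55 = 10 h 53 min; less 45 min break → 10 h 8 min
Thu: 10:44–19:33 = 8 h 49 min; less 45 min break → 8 h 4 min
Fri: 11:00–16:44 = 5 h 44 min; less 45 min break → 4 h 59 min
Sat: 11:14–20:28 = 9 h 14 min; less 30 min break → 8 h 44 min
Total: 5 h 7 min + 6 h 25 min + 10 h 8 min + 8 h 4 min + 4 h 59 min + 8 h 44 min = 43 h 27 min.

43.45 hours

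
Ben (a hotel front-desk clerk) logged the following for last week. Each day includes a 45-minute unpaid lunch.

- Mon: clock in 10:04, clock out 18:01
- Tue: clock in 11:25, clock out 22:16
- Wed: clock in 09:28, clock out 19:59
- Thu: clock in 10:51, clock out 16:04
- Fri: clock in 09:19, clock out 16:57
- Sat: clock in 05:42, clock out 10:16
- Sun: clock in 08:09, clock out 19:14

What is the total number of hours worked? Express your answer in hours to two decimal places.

Mon: 10:04–18:01 = 7 h 57 min; less 45 min break → 7 h 12 min
Tue: 11:25–22:16 = 10 h 51 min; less 45 min break → 10 h 6 min
Wed: 09:28–19:59 = 10 h 31 min; less 45 min break → 9 h 46 min
Thu: 10:51–16:04 = 5 h 13 min; less 45 min break → 4 h 28 min
Fri: 09:19–16:57 = 7 h 38 min; less 45 min break → 6 h 53 min
Sat: 05:42–10:16 = 4 h 34 min; less 45 min break → 3 h 49 min
Sun: 08:09–19:14 = 11 h 5 min; less 45 min break → 10 h 20 min
Total: 7 h 12 min + 10 h 6 min + 9 h 46 min + 4 h 28 min + 6 h 53 min + 3 h 49 min + 10 h 20 min = 52 h 34 min.

52.57 hours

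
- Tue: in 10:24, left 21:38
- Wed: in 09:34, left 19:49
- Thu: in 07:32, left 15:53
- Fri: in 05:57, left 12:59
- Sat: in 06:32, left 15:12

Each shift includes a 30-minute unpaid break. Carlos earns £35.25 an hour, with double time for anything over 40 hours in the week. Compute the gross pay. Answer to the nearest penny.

£1623.85

Tue: 10:24–21:38 = 11 h 14 min; less 30 min break → 10 h 44 min
Wed: 09:34–19:49 = 10 h 15 min; less 30 min break → 9 h 45 min
Thu: 07:32–15:53 = 8 h 21 min; less 30 min break → 7 h 51 min
Fri: 05:57–12:59 = 7 h 2 min; less 30 min break → 6 h 32 min
Sat: 06:32–15:12 = 8 h 40 min; less 30 min break → 8 h 10 min
Total worked: 43 h 2 min = 2582 min.
Regular 40 h 0 min = 2400 min at £35.25/h; overtime 3 h 2 min = 182 min at £70.50/h.
Pay = (2400 × £35.25 + 182 × £70.50) ÷ 60 = £1623.85.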